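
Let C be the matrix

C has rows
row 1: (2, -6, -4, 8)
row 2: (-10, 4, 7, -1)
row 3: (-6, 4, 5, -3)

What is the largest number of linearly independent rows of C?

Row reduce to echelon form.
R2 ← R2 + (5)·R1: [0, -26, -13, 39]
R3 ← R3 + (3)·R1: [0, -14, -7, 21]
R3 ← R3 − (7/13)·R2: [0, 0, 0, 0]
Echelon form has 2 nonzero rows, so rank(C) = 2.
The rank gives the maximum number of linearly independent rows: 2.

2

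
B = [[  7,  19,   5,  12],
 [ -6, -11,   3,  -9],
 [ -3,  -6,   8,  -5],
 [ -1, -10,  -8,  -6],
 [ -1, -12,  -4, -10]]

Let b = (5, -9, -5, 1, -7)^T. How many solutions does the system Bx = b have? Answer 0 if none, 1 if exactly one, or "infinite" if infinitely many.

0

Row reduce the augmented matrix [B | b].
R2 ← R2 + (6/7)·R1: [0, 37/7, 51/7, 9/7, -33/7]
R3 ← R3 + (3/7)·R1: [0, 15/7, 71/7, 1/7, -20/7]
R4 ← R4 + (1/7)·R1: [0, -51/7, -51/7, -30/7, 12/7]
R5 ← R5 + (1/7)·R1: [0, -65/7, -23/7, -58/7, -44/7]
R3 ← R3 − (15/37)·R2: [0, 0, 266/37, -14/37, -35/37]
R4 ← R4 + (51/37)·R2: [0, 0, 102/37, -93/37, -177/37]
R5 ← R5 + (65/37)·R2: [0, 0, 352/37, -223/37, -539/37]
R4 ← R4 − (51/133)·R3: [0, 0, 0, -45/19, -84/19]
R5 ← R5 − (176/133)·R3: [0, 0, 0, -105/19, -253/19]
R5 ← R5 − (7/3)·R4: [0, 0, 0, 0, -3]
The echelon form has 5 nonzero rows; the last pivot sits in the augmented column, so rank(B) = 4 but rank([B|b]) = 5.
Since the ranks differ, the system is inconsistent.
It has no solutions.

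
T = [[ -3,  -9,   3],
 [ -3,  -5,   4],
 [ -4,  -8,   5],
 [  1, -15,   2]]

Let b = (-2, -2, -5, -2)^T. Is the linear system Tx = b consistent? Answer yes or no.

Row reduce the augmented matrix [T | b].
R2 ← R2 − R1: [0, 4, 1, 0]
R3 ← R3 − (4/3)·R1: [0, 4, 1, -7/3]
R4 ← R4 + (1/3)·R1: [0, -18, 3, -8/3]
R3 ← R3 − R2: [0, 0, 0, -7/3]
R4 ← R4 + (9/2)·R2: [0, 0, 15/2, -8/3]
Swap R3 ↔ R4
The echelon form has 4 nonzero rows; the last pivot sits in the augmented column, so rank(T) = 3 but rank([T|b]) = 4.
Since the ranks differ, the system is inconsistent.

no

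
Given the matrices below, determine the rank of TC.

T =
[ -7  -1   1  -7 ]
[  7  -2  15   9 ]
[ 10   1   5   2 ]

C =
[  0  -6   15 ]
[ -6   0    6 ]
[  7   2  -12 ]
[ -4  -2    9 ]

2

First compute TC:
[[ 41,  58, -186],
 [ 81, -30,  -6],
 [ 21, -54, 114]]
Now row reduce the product.
R2 ← R2 − (81/41)·R1: [0, -5928/41, 14820/41]
R3 ← R3 − (21/41)·R1: [0, -3432/41, 8580/41]
R3 ← R3 − (11/19)·R2: [0, 0, 0]
2 nonzero rows, so rank(TC) = 2.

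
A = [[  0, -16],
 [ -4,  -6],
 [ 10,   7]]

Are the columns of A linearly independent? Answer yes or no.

yes

Row reduce A to echelon form.
Swap R1 ↔ R2
R3 ← R3 + (5/2)·R1: [0, -8]
R3 ← R3 − (1/2)·R2: [0, 0]
2 pivots among 2 columns.
Every column is a pivot column, so the columns are linearly independent.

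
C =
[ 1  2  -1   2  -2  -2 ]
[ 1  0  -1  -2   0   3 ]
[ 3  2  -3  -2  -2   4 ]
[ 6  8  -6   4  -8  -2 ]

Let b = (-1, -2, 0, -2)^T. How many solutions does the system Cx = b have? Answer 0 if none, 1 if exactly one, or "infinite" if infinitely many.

Row reduce the augmented matrix [C | b].
R2 ← R2 − R1: [0, -2, 0, -4, 2, 5, -1]
R3 ← R3 − (3)·R1: [0, -4, 0, -8, 4, 10, 3]
R4 ← R4 − (6)·R1: [0, -4, 0, -8, 4, 10, 4]
R3 ← R3 − (2)·R2: [0, 0, 0, 0, 0, 0, 5]
R4 ← R4 − (2)·R2: [0, 0, 0, 0, 0, 0, 6]
R4 ← R4 − (6/5)·R3: [0, 0, 0, 0, 0, 0, 0]
The echelon form has 3 nonzero rows; the last pivot sits in the augmented column, so rank(C) = 2 but rank([C|b]) = 3.
Since the ranks differ, the system is inconsistent.
It has no solutions.

0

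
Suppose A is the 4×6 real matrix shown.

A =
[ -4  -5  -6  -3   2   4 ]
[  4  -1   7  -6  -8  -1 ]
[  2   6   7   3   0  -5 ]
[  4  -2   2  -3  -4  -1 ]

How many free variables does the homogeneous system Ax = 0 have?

2

Row reduce to echelon form.
R2 ← R2 + R1: [0, -6, 1, -9, -6, 3]
R3 ← R3 + (1/2)·R1: [0, 7/2, 4, 3/2, 1, -3]
R4 ← R4 + R1: [0, -7, -4, -6, -2, 3]
R3 ← R3 + (7/12)·R2: [0, 0, 55/12, -15/4, -5/2, -5/4]
R4 ← R4 − (7/6)·R2: [0, 0, -31/6, 9/2, 5, -1/2]
R4 ← R4 + (62/55)·R3: [0, 0, 0, 3/11, 24/11, -21/11]
4 nonzero rows, so rank(A) = 4.
A has 6 columns; by rank–nullity, nullity = 6 − 4 = 2.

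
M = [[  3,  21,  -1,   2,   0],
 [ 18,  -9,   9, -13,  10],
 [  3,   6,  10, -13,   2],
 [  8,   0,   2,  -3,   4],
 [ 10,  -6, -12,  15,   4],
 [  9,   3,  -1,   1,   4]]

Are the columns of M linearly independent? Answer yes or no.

Row reduce M to echelon form.
R2 ← R2 − (6)·R1: [0, -135, 15, -25, 10]
R3 ← R3 − R1: [0, -15, 11, -15, 2]
R4 ← R4 − (8/3)·R1: [0, -56, 14/3, -25/3, 4]
R5 ← R5 − (10/3)·R1: [0, -76, -26/3, 25/3, 4]
R6 ← R6 − (3)·R1: [0, -60, 2, -5, 4]
R3 ← R3 − (1/9)·R2: [0, 0, 28/3, -110/9, 8/9]
R4 ← R4 − (56/135)·R2: [0, 0, -14/9, 55/27, -4/27]
R5 ← R5 − (76/135)·R2: [0, 0, -154/9, 605/27, -44/27]
R6 ← R6 − (4/9)·R2: [0, 0, -14/3, 55/9, -4/9]
R4 ← R4 + (1/6)·R3: [0, 0, 0, 0, 0]
R5 ← R5 + (11/6)·R3: [0, 0, 0, 0, 0]
R6 ← R6 + (1/2)·R3: [0, 0, 0, 0, 0]
3 pivots among 5 columns.
Only 3 < 5 pivot columns, so the columns are linearly dependent.

no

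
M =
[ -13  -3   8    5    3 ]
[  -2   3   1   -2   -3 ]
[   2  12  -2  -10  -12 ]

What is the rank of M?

Row reduce to echelon form.
R2 ← R2 − (2/13)·R1: [0, 45/13, -3/13, -36/13, -45/13]
R3 ← R3 + (2/13)·R1: [0, 150/13, -10/13, -120/13, -150/13]
R3 ← R3 − (10/3)·R2: [0, 0, 0, 0, 0]
Echelon form has 2 nonzero rows, so rank(M) = 2.

2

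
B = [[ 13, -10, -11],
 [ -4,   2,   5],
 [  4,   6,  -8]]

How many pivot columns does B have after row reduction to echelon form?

3

Row reduce to echelon form.
R2 ← R2 + (4/13)·R1: [0, -14/13, 21/13]
R3 ← R3 − (4/13)·R1: [0, 118/13, -60/13]
R3 ← R3 + (59/7)·R2: [0, 0, 9]
Echelon form has 3 nonzero rows, so rank(B) = 3.
Each nonzero row contributes one pivot column: 3 pivot columns.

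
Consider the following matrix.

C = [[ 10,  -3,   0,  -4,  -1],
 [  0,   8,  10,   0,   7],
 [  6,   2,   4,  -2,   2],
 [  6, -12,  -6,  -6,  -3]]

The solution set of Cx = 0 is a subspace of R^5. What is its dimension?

Row reduce to echelon form.
R3 ← R3 − (3/5)·R1: [0, 19/5, 4, 2/5, 13/5]
R4 ← R4 − (3/5)·R1: [0, -51/5, -6, -18/5, -12/5]
R3 ← R3 − (19/40)·R2: [0, 0, -3/4, 2/5, -29/40]
R4 ← R4 + (51/40)·R2: [0, 0, 27/4, -18/5, 261/40]
R4 ← R4 + (9)·R3: [0, 0, 0, 0, 0]
3 nonzero rows, so rank(C) = 3.
C has 5 columns; by rank–nullity, nullity = 5 − 3 = 2.

2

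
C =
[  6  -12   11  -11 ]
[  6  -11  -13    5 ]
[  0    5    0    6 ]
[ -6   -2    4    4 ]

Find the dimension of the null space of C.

0

Row reduce to echelon form.
R2 ← R2 − R1: [0, 1, -24, 16]
R4 ← R4 + R1: [0, -14, 15, -7]
R3 ← R3 − (5)·R2: [0, 0, 120, -74]
R4 ← R4 + (14)·R2: [0, 0, -321, 217]
R4 ← R4 + (107/40)·R3: [0, 0, 0, 381/20]
4 nonzero rows, so rank(C) = 4.
C has 4 columns; by rank–nullity, nullity = 4 − 4 = 0.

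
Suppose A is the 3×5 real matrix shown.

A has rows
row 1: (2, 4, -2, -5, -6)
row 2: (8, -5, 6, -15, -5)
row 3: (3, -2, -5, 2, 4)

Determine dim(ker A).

2

Row reduce to echelon form.
R2 ← R2 − (4)·R1: [0, -21, 14, 5, 19]
R3 ← R3 − (3/2)·R1: [0, -8, -2, 19/2, 13]
R3 ← R3 − (8/21)·R2: [0, 0, -22/3, 319/42, 121/21]
3 nonzero rows, so rank(A) = 3.
A has 5 columns; by rank–nullity, nullity = 5 − 3 = 2.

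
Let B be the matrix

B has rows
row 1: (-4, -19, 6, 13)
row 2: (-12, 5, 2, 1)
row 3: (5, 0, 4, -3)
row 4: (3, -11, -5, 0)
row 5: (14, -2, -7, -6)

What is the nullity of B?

0

Row reduce to echelon form.
R2 ← R2 − (3)·R1: [0, 62, -16, -38]
R3 ← R3 + (5/4)·R1: [0, -95/4, 23/2, 53/4]
R4 ← R4 + (3/4)·R1: [0, -101/4, -1/2, 39/4]
R5 ← R5 + (7/2)·R1: [0, -137/2, 14, 79/2]
R3 ← R3 + (95/248)·R2: [0, 0, 333/62, -81/62]
R4 ← R4 + (101/248)·R2: [0, 0, -435/62, -355/62]
R5 ← R5 + (137/124)·R2: [0, 0, -114/31, -77/31]
R4 ← R4 + (145/111)·R3: [0, 0, 0, -275/37]
R5 ← R5 + (76/111)·R3: [0, 0, 0, -125/37]
R5 ← R5 − (5/11)·R4: [0, 0, 0, 0]
4 nonzero rows, so rank(B) = 4.
B has 4 columns; by rank–nullity, nullity = 4 − 4 = 0.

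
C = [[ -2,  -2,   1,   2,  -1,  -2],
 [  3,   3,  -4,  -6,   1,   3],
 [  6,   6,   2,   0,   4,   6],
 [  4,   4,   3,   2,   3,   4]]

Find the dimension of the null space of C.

Row reduce to echelon form.
R2 ← R2 + (3/2)·R1: [0, 0, -5/2, -3, -1/2, 0]
R3 ← R3 + (3)·R1: [0, 0, 5, 6, 1, 0]
R4 ← R4 + (2)·R1: [0, 0, 5, 6, 1, 0]
R3 ← R3 + (2)·R2: [0, 0, 0, 0, 0, 0]
R4 ← R4 + (2)·R2: [0, 0, 0, 0, 0, 0]
2 nonzero rows, so rank(C) = 2.
C has 6 columns; by rank–nullity, nullity = 6 − 2 = 4.

4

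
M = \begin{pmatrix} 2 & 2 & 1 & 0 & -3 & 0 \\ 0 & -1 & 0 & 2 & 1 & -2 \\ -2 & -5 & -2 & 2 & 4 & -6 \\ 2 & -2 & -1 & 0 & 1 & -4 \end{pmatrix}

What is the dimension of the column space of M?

Row reduce to echelon form.
R3 ← R3 + R1: [0, -3, -1, 2, 1, -6]
R4 ← R4 − R1: [0, -4, -2, 0, 4, -4]
R3 ← R3 − (3)·R2: [0, 0, -1, -4, -2, 0]
R4 ← R4 − (4)·R2: [0, 0, -2, -8, 0, 4]
R4 ← R4 − (2)·R3: [0, 0, 0, 0, 4, 4]
Echelon form has 4 nonzero rows, so rank(M) = 4.
The column space has dimension equal to the rank: 4.

4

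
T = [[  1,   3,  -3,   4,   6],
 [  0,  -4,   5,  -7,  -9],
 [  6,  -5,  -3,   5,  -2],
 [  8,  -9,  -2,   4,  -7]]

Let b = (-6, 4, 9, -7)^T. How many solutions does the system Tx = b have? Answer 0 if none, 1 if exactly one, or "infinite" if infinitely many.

Row reduce the augmented matrix [T | b].
R3 ← R3 − (6)·R1: [0, -23, 15, -19, -38, 45]
R4 ← R4 − (8)·R1: [0, -33, 22, -28, -55, 41]
R3 ← R3 − (23/4)·R2: [0, 0, -55/4, 85/4, 55/4, 22]
R4 ← R4 − (33/4)·R2: [0, 0, -77/4, 119/4, 77/4, 8]
R4 ← R4 − (7/5)·R3: [0, 0, 0, 0, 0, -114/5]
The echelon form has 4 nonzero rows; the last pivot sits in the augmented column, so rank(T) = 3 but rank([T|b]) = 4.
Since the ranks differ, the system is inconsistent.
It has no solutions.

0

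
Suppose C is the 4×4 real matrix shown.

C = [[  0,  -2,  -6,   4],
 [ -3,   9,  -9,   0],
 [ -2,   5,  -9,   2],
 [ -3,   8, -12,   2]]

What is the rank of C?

2

Row reduce to echelon form.
Swap R1 ↔ R2
R3 ← R3 − (2/3)·R1: [0, -1, -3, 2]
R4 ← R4 − R1: [0, -1, -3, 2]
R3 ← R3 − (1/2)·R2: [0, 0, 0, 0]
R4 ← R4 − (1/2)·R2: [0, 0, 0, 0]
Echelon form has 2 nonzero rows, so rank(C) = 2.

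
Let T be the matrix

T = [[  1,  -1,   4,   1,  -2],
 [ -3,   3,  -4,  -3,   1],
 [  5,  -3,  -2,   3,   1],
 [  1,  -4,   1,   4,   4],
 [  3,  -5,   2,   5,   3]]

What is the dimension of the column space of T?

Row reduce to echelon form.
R2 ← R2 + (3)·R1: [0, 0, 8, 0, -5]
R3 ← R3 − (5)·R1: [0, 2, -22, -2, 11]
R4 ← R4 − R1: [0, -3, -3, 3, 6]
R5 ← R5 − (3)·R1: [0, -2, -10, 2, 9]
Swap R2 ↔ R3
R4 ← R4 + (3/2)·R2: [0, 0, -36, 0, 45/2]
R5 ← R5 + R2: [0, 0, -32, 0, 20]
R4 ← R4 + (9/2)·R3: [0, 0, 0, 0, 0]
R5 ← R5 + (4)·R3: [0, 0, 0, 0, 0]
Echelon form has 3 nonzero rows, so rank(T) = 3.
The column space has dimension equal to the rank: 3.

3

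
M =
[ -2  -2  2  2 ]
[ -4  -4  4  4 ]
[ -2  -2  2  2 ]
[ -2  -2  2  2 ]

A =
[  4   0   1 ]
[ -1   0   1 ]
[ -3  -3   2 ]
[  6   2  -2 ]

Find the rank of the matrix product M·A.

1

First compute MA:
[[  0,  -2,  -4],
 [  0,  -4,  -8],
 [  0,  -2,  -4],
 [  0,  -2,  -4]]
Now row reduce the product.
R2 ← R2 − (2)·R1: [0, 0, 0]
R3 ← R3 − R1: [0, 0, 0]
R4 ← R4 − R1: [0, 0, 0]
1 nonzero row, so rank(MA) = 1.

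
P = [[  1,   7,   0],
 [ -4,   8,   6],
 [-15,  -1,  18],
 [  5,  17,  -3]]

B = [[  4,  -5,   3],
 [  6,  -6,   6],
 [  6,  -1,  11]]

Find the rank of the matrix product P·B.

2

First compute PB:
[[ 46, -47,  45],
 [ 68, -34, 102],
 [ 42,  63, 147],
 [104, -124,  84]]
Now row reduce the product.
R2 ← R2 − (34/23)·R1: [0, 816/23, 816/23]
R3 ← R3 − (21/23)·R1: [0, 2436/23, 2436/23]
R4 ← R4 − (52/23)·R1: [0, -408/23, -408/23]
R3 ← R3 − (203/68)·R2: [0, 0, 0]
R4 ← R4 + (1/2)·R2: [0, 0, 0]
2 nonzero rows, so rank(PB) = 2.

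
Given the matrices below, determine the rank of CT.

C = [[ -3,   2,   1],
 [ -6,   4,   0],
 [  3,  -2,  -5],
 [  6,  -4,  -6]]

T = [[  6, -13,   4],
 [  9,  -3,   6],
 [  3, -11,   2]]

First compute CT:
[[  3,  22,   2],
 [  0,  66,   0],
 [-15,  22, -10],
 [-18,   0, -12]]
Now row reduce the product.
R3 ← R3 + (5)·R1: [0, 132, 0]
R4 ← R4 + (6)·R1: [0, 132, 0]
R3 ← R3 − (2)·R2: [0, 0, 0]
R4 ← R4 − (2)·R2: [0, 0, 0]
2 nonzero rows, so rank(CT) = 2.

2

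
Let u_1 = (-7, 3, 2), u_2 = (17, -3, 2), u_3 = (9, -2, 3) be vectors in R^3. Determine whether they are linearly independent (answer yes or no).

yes

Form the matrix with these vectors as rows and row reduce.
R2 ← R2 + (17/7)·R1: [0, 30/7, 48/7]
R3 ← R3 + (9/7)·R1: [0, 13/7, 39/7]
R3 ← R3 − (13/30)·R2: [0, 0, 13/5]
3 nonzero rows, so the 3 vectors span a space of dimension 3.
Since 3 = 3, the vectors are linearly independent.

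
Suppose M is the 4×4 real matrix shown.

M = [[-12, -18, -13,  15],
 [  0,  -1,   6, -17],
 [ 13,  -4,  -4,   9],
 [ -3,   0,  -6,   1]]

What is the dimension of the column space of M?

Row reduce to echelon form.
R3 ← R3 + (13/12)·R1: [0, -47/2, -217/12, 101/4]
R4 ← R4 − (1/4)·R1: [0, 9/2, -11/4, -11/4]
R3 ← R3 − (47/2)·R2: [0, 0, -1909/12, 1699/4]
R4 ← R4 + (9/2)·R2: [0, 0, 97/4, -317/4]
R4 ← R4 + (291/1909)·R3: [0, 0, 0, -27686/1909]
Echelon form has 4 nonzero rows, so rank(M) = 4.
The column space has dimension equal to the rank: 4.

4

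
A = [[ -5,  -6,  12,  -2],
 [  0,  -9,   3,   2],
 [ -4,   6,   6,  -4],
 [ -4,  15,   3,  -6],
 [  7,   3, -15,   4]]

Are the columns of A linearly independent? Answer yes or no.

no

Row reduce A to echelon form.
R3 ← R3 − (4/5)·R1: [0, 54/5, -18/5, -12/5]
R4 ← R4 − (4/5)·R1: [0, 99/5, -33/5, -22/5]
R5 ← R5 + (7/5)·R1: [0, -27/5, 9/5, 6/5]
R3 ← R3 + (6/5)·R2: [0, 0, 0, 0]
R4 ← R4 + (11/5)·R2: [0, 0, 0, 0]
R5 ← R5 − (3/5)·R2: [0, 0, 0, 0]
2 pivots among 4 columns.
Only 2 < 4 pivot columns, so the columns are linearly dependent.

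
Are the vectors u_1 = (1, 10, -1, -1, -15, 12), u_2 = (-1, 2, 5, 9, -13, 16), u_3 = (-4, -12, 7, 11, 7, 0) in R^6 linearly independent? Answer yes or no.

Form the matrix with these vectors as rows and row reduce.
R2 ← R2 + R1: [0, 12, 4, 8, -28, 28]
R3 ← R3 + (4)·R1: [0, 28, 3, 7, -53, 48]
R3 ← R3 − (7/3)·R2: [0, 0, -19/3, -35/3, 37/3, -52/3]
3 nonzero rows, so the 3 vectors span a space of dimension 3.
Since 3 = 3, the vectors are linearly independent.

yes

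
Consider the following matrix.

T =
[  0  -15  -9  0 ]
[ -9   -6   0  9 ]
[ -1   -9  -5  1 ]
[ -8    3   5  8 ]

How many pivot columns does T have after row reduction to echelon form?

Row reduce to echelon form.
Swap R1 ↔ R2
R3 ← R3 − (1/9)·R1: [0, -25/3, -5, 0]
R4 ← R4 − (8/9)·R1: [0, 25/3, 5, 0]
R3 ← R3 − (5/9)·R2: [0, 0, 0, 0]
R4 ← R4 + (5/9)·R2: [0, 0, 0, 0]
Echelon form has 2 nonzero rows, so rank(T) = 2.
Each nonzero row contributes one pivot column: 2 pivot columns.

2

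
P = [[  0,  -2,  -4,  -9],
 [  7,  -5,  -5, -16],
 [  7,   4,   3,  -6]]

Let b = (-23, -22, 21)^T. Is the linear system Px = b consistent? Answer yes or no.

yes

Row reduce the augmented matrix [P | b].
Swap R1 ↔ R2
R3 ← R3 − R1: [0, 9, 8, 10, 43]
R3 ← R3 + (9/2)·R2: [0, 0, -10, -61/2, -121/2]
The echelon form has 3 nonzero rows, and every pivot lies in the first 4 columns, so rank(P) = rank([P|b]) = 3.
The system is consistent.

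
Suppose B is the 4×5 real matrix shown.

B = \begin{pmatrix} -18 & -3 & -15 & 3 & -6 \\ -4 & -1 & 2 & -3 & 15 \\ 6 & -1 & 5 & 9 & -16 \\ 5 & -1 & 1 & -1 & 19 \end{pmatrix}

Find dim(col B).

Row reduce to echelon form.
R2 ← R2 − (2/9)·R1: [0, -1/3, 16/3, -11/3, 49/3]
R3 ← R3 + (1/3)·R1: [0, -2, 0, 10, -18]
R4 ← R4 + (5/18)·R1: [0, -11/6, -19/6, -1/6, 52/3]
R3 ← R3 − (6)·R2: [0, 0, -32, 32, -116]
R4 ← R4 − (11/2)·R2: [0, 0, -65/2, 20, -145/2]
R4 ← R4 − (65/64)·R3: [0, 0, 0, -25/2, 725/16]
Echelon form has 4 nonzero rows, so rank(B) = 4.
The column space has dimension equal to the rank: 4.

4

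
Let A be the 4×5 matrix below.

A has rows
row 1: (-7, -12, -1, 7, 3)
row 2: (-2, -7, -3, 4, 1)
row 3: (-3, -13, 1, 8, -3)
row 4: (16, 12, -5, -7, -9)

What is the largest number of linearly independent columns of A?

Row reduce to echelon form.
R2 ← R2 − (2/7)·R1: [0, -25/7, -19/7, 2, 1/7]
R3 ← R3 − (3/7)·R1: [0, -55/7, 10/7, 5, -30/7]
R4 ← R4 + (16/7)·R1: [0, -108/7, -51/7, 9, -15/7]
R3 ← R3 − (11/5)·R2: [0, 0, 37/5, 3/5, -23/5]
R4 ← R4 − (108/25)·R2: [0, 0, 111/25, 9/25, -69/25]
R4 ← R4 − (3/5)·R3: [0, 0, 0, 0, 0]
Echelon form has 3 nonzero rows, so rank(A) = 3.
The rank gives the maximum number of linearly independent columns: 3.

3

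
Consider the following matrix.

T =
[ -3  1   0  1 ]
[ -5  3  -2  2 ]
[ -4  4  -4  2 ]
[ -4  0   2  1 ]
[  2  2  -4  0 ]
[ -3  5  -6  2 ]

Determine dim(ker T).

2

Row reduce to echelon form.
R2 ← R2 − (5/3)·R1: [0, 4/3, -2, 1/3]
R3 ← R3 − (4/3)·R1: [0, 8/3, -4, 2/3]
R4 ← R4 − (4/3)·R1: [0, -4/3, 2, -1/3]
R5 ← R5 + (2/3)·R1: [0, 8/3, -4, 2/3]
R6 ← R6 − R1: [0, 4, -6, 1]
R3 ← R3 − (2)·R2: [0, 0, 0, 0]
R4 ← R4 + R2: [0, 0, 0, 0]
R5 ← R5 − (2)·R2: [0, 0, 0, 0]
R6 ← R6 − (3)·R2: [0, 0, 0, 0]
2 nonzero rows, so rank(T) = 2.
T has 4 columns; by rank–nullity, nullity = 4 − 2 = 2.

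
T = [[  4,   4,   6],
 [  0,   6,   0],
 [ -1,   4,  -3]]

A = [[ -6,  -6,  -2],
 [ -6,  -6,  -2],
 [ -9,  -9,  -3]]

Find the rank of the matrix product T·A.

First compute TA:
[[-102, -102, -34],
 [-36, -36, -12],
 [  9,   9,   3]]
Now row reduce the product.
R2 ← R2 − (6/17)·R1: [0, 0, 0]
R3 ← R3 + (3/34)·R1: [0, 0, 0]
1 nonzero row, so rank(TA) = 1.

1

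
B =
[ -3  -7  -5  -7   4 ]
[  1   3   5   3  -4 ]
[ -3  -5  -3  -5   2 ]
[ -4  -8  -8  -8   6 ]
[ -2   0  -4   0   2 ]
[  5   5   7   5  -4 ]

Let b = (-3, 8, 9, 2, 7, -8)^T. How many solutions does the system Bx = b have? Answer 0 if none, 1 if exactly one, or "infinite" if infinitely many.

0

Row reduce the augmented matrix [B | b].
R2 ← R2 + (1/3)·R1: [0, 2/3, 10/3, 2/3, -8/3, 7]
R3 ← R3 − R1: [0, 2, 2, 2, -2, 12]
R4 ← R4 − (4/3)·R1: [0, 4/3, -4/3, 4/3, 2/3, 6]
R5 ← R5 − (2/3)·R1: [0, 14/3, -2/3, 14/3, -2/3, 9]
R6 ← R6 + (5/3)·R1: [0, -20/3, -4/3, -20/3, 8/3, -13]
R3 ← R3 − (3)·R2: [0, 0, -8, 0, 6, -9]
R4 ← R4 − (2)·R2: [0, 0, -8, 0, 6, -8]
R5 ← R5 − (7)·R2: [0, 0, -24, 0, 18, -40]
R6 ← R6 + (10)·R2: [0, 0, 32, 0, -24, 57]
R4 ← R4 − R3: [0, 0, 0, 0, 0, 1]
R5 ← R5 − (3)·R3: [0, 0, 0, 0, 0, -13]
R6 ← R6 + (4)·R3: [0, 0, 0, 0, 0, 21]
R5 ← R5 + (13)·R4: [0, 0, 0, 0, 0, 0]
R6 ← R6 − (21)·R4: [0, 0, 0, 0, 0, 0]
The echelon form has 4 nonzero rows; the last pivot sits in the augmented column, so rank(B) = 3 but rank([B|b]) = 4.
Since the ranks differ, the system is inconsistent.
It has no solutions.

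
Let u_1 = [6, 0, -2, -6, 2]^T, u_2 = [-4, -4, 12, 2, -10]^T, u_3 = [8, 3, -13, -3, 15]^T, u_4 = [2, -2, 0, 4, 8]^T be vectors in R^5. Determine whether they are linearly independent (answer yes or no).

no

Form the matrix with these vectors as rows and row reduce.
R2 ← R2 + (2/3)·R1: [0, -4, 32/3, -2, -26/3]
R3 ← R3 − (4/3)·R1: [0, 3, -31/3, 5, 37/3]
R4 ← R4 − (1/3)·R1: [0, -2, 2/3, 6, 22/3]
R3 ← R3 + (3/4)·R2: [0, 0, -7/3, 7/2, 35/6]
R4 ← R4 − (1/2)·R2: [0, 0, -14/3, 7, 35/3]
R4 ← R4 − (2)·R3: [0, 0, 0, 0, 0]
3 nonzero rows, so the 4 vectors span a space of dimension 3.
Since 3 < 4, the vectors are linearly dependent.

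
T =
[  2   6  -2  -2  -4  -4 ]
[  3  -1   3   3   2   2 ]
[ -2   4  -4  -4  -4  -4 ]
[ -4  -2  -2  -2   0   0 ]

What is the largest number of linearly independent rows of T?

2

Row reduce to echelon form.
R2 ← R2 − (3/2)·R1: [0, -10, 6, 6, 8, 8]
R3 ← R3 + R1: [0, 10, -6, -6, -8, -8]
R4 ← R4 + (2)·R1: [0, 10, -6, -6, -8, -8]
R3 ← R3 + R2: [0, 0, 0, 0, 0, 0]
R4 ← R4 + R2: [0, 0, 0, 0, 0, 0]
Echelon form has 2 nonzero rows, so rank(T) = 2.
The rank gives the maximum number of linearly independent rows: 2.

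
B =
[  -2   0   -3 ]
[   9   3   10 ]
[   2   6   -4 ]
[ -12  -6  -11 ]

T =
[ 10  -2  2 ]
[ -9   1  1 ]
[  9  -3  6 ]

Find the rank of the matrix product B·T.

2

First compute BT:
[[-47,  13, -22],
 [153, -45,  81],
 [-70,  14, -14],
 [-165,  51, -96]]
Now row reduce the product.
R2 ← R2 + (153/47)·R1: [0, -126/47, 441/47]
R3 ← R3 − (70/47)·R1: [0, -252/47, 882/47]
R4 ← R4 − (165/47)·R1: [0, 252/47, -882/47]
R3 ← R3 − (2)·R2: [0, 0, 0]
R4 ← R4 + (2)·R2: [0, 0, 0]
2 nonzero rows, so rank(BT) = 2.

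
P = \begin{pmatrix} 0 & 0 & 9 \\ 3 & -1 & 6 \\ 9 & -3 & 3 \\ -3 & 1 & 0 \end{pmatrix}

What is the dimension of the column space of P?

Row reduce to echelon form.
Swap R1 ↔ R2
R3 ← R3 − (3)·R1: [0, 0, -15]
R4 ← R4 + R1: [0, 0, 6]
R3 ← R3 + (5/3)·R2: [0, 0, 0]
R4 ← R4 − (2/3)·R2: [0, 0, 0]
Echelon form has 2 nonzero rows, so rank(P) = 2.
The column space has dimension equal to the rank: 2.

2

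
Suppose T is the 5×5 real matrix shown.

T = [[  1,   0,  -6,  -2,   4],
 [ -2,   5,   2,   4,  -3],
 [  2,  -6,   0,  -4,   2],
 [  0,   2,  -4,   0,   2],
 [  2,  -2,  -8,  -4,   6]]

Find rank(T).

Row reduce to echelon form.
R2 ← R2 + (2)·R1: [0, 5, -10, 0, 5]
R3 ← R3 − (2)·R1: [0, -6, 12, 0, -6]
R5 ← R5 − (2)·R1: [0, -2, 4, 0, -2]
R3 ← R3 + (6/5)·R2: [0, 0, 0, 0, 0]
R4 ← R4 − (2/5)·R2: [0, 0, 0, 0, 0]
R5 ← R5 + (2/5)·R2: [0, 0, 0, 0, 0]
Echelon form has 2 nonzero rows, so rank(T) = 2.

2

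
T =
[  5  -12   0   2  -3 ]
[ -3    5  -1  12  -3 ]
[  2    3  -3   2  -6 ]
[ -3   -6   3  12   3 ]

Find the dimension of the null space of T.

Row reduce to echelon form.
R2 ← R2 + (3/5)·R1: [0, -11/5, -1, 66/5, -24/5]
R3 ← R3 − (2/5)·R1: [0, 39/5, -3, 6/5, -24/5]
R4 ← R4 + (3/5)·R1: [0, -66/5, 3, 66/5, 6/5]
R3 ← R3 + (39/11)·R2: [0, 0, -72/11, 48, -240/11]
R4 ← R4 − (6)·R2: [0, 0, 9, -66, 30]
R4 ← R4 + (11/8)·R3: [0, 0, 0, 0, 0]
3 nonzero rows, so rank(T) = 3.
T has 5 columns; by rank–nullity, nullity = 5 − 3 = 2.

2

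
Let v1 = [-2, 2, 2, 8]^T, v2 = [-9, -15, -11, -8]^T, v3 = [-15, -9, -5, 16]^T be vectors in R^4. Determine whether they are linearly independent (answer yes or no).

Form the matrix with these vectors as rows and row reduce.
R2 ← R2 − (9/2)·R1: [0, -24, -20, -44]
R3 ← R3 − (15/2)·R1: [0, -24, -20, -44]
R3 ← R3 − R2: [0, 0, 0, 0]
2 nonzero rows, so the 3 vectors span a space of dimension 2.
Since 2 < 3, the vectors are linearly dependent.

no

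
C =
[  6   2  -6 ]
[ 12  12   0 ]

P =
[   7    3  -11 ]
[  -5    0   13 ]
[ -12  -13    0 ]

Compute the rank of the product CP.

2

First compute CP:
[[104,  96, -40],
 [ 24,  36,  24]]
Now row reduce the product.
R2 ← R2 − (3/13)·R1: [0, 180/13, 432/13]
2 nonzero rows, so rank(CP) = 2.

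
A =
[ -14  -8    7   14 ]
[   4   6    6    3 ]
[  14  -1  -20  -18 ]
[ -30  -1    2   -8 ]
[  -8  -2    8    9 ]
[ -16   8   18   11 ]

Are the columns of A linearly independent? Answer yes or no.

yes

Row reduce A to echelon form.
R2 ← R2 + (2/7)·R1: [0, 26/7, 8, 7]
R3 ← R3 + R1: [0, -9, -13, -4]
R4 ← R4 − (15/7)·R1: [0, 113/7, -13, -38]
R5 ← R5 − (4/7)·R1: [0, 18/7, 4, 1]
R6 ← R6 − (8/7)·R1: [0, 120/7, 10, -5]
R3 ← R3 + (63/26)·R2: [0, 0, 83/13, 337/26]
R4 ← R4 − (113/26)·R2: [0, 0, -621/13, -1779/26]
R5 ← R5 − (9/13)·R2: [0, 0, -20/13, -50/13]
R6 ← R6 − (60/13)·R2: [0, 0, -350/13, -485/13]
R4 ← R4 + (621/83)·R3: [0, 0, 0, 2370/83]
R5 ← R5 + (20/83)·R3: [0, 0, 0, -60/83]
R6 ← R6 + (350/83)·R3: [0, 0, 0, 1440/83]
R5 ← R5 + (2/79)·R4: [0, 0, 0, 0]
R6 ← R6 − (48/79)·R4: [0, 0, 0, 0]
4 pivots among 4 columns.
Every column is a pivot column, so the columns are linearly independent.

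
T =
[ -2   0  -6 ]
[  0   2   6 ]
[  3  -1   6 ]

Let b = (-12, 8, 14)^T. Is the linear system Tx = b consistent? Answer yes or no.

Row reduce the augmented matrix [T | b].
R3 ← R3 + (3/2)·R1: [0, -1, -3, -4]
R3 ← R3 + (1/2)·R2: [0, 0, 0, 0]
The echelon form has 2 nonzero rows, and every pivot lies in the first 3 columns, so rank(T) = rank([T|b]) = 2.
The system is consistent.

yes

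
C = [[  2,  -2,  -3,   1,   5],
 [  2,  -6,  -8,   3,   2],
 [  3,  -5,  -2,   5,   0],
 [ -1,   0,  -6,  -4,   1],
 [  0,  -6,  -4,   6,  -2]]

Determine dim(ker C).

0

Row reduce to echelon form.
R2 ← R2 − R1: [0, -4, -5, 2, -3]
R3 ← R3 − (3/2)·R1: [0, -2, 5/2, 7/2, -15/2]
R4 ← R4 + (1/2)·R1: [0, -1, -15/2, -7/2, 7/2]
R3 ← R3 − (1/2)·R2: [0, 0, 5, 5/2, -6]
R4 ← R4 − (1/4)·R2: [0, 0, -25/4, -4, 17/4]
R5 ← R5 − (3/2)·R2: [0, 0, 7/2, 3, 5/2]
R4 ← R4 + (5/4)·R3: [0, 0, 0, -7/8, -13/4]
R5 ← R5 − (7/10)·R3: [0, 0, 0, 5/4, 67/10]
R5 ← R5 + (10/7)·R4: [0, 0, 0, 0, 72/35]
5 nonzero rows, so rank(C) = 5.
C has 5 columns; by rank–nullity, nullity = 5 − 5 = 0.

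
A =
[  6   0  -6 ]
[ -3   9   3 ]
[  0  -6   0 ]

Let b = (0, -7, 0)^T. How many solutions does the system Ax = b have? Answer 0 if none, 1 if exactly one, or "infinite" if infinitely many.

0

Row reduce the augmented matrix [A | b].
R2 ← R2 + (1/2)·R1: [0, 9, 0, -7]
R3 ← R3 + (2/3)·R2: [0, 0, 0, -14/3]
The echelon form has 3 nonzero rows; the last pivot sits in the augmented column, so rank(A) = 2 but rank([A|b]) = 3.
Since the ranks differ, the system is inconsistent.
It has no solutions.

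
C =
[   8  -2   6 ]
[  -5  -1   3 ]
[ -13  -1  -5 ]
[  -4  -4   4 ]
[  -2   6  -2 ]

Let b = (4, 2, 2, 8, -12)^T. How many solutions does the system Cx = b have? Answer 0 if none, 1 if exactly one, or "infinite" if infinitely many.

Row reduce the augmented matrix [C | b].
R2 ← R2 + (5/8)·R1: [0, -9/4, 27/4, 9/2]
R3 ← R3 + (13/8)·R1: [0, -17/4, 19/4, 17/2]
R4 ← R4 + (1/2)·R1: [0, -5, 7, 10]
R5 ← R5 + (1/4)·R1: [0, 11/2, -1/2, -11]
R3 ← R3 − (17/9)·R2: [0, 0, -8, 0]
R4 ← R4 − (20/9)·R2: [0, 0, -8, 0]
R5 ← R5 + (22/9)·R2: [0, 0, 16, 0]
R4 ← R4 − R3: [0, 0, 0, 0]
R5 ← R5 + (2)·R3: [0, 0, 0, 0]
The echelon form has 3 nonzero rows, and every pivot lies in the first 3 columns, so rank(C) = rank([C|b]) = 3.
The system is consistent.
rank = 3 = number of unknowns, so the solution is unique.

1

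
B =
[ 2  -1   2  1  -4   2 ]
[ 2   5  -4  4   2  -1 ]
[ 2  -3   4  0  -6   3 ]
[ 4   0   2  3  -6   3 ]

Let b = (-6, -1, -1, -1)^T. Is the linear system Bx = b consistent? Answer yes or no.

Row reduce the augmented matrix [B | b].
R2 ← R2 − R1: [0, 6, -6, 3, 6, -3, 5]
R3 ← R3 − R1: [0, -2, 2, -1, -2, 1, 5]
R4 ← R4 − (2)·R1: [0, 2, -2, 1, 2, -1, 11]
R3 ← R3 + (1/3)·R2: [0, 0, 0, 0, 0, 0, 20/3]
R4 ← R4 − (1/3)·R2: [0, 0, 0, 0, 0, 0, 28/3]
R4 ← R4 − (7/5)·R3: [0, 0, 0, 0, 0, 0, 0]
The echelon form has 3 nonzero rows; the last pivot sits in the augmented column, so rank(B) = 2 but rank([B|b]) = 3.
Since the ranks differ, the system is inconsistent.

no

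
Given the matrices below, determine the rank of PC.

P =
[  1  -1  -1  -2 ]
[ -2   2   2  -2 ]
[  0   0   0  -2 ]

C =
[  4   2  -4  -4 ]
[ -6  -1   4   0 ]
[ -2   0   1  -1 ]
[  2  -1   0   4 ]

2

First compute PC:
[[  8,   5,  -9, -11],
 [-28,  -4,  18,  -2],
 [ -4,   2,   0,  -8]]
Now row reduce the product.
R2 ← R2 + (7/2)·R1: [0, 27/2, -27/2, -81/2]
R3 ← R3 + (1/2)·R1: [0, 9/2, -9/2, -27/2]
R3 ← R3 − (1/3)·R2: [0, 0, 0, 0]
2 nonzero rows, so rank(PC) = 2.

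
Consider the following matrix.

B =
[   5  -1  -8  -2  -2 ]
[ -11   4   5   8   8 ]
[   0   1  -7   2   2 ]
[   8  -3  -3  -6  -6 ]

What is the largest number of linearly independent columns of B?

Row reduce to echelon form.
R2 ← R2 + (11/5)·R1: [0, 9/5, -63/5, 18/5, 18/5]
R4 ← R4 − (8/5)·R1: [0, -7/5, 49/5, -14/5, -14/5]
R3 ← R3 − (5/9)·R2: [0, 0, 0, 0, 0]
R4 ← R4 + (7/9)·R2: [0, 0, 0, 0, 0]
Echelon form has 2 nonzero rows, so rank(B) = 2.
The rank gives the maximum number of linearly independent columns: 2.

2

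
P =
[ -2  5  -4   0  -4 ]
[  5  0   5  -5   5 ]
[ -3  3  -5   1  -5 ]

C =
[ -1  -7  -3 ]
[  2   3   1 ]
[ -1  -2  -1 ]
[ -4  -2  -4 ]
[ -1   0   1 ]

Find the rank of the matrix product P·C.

3

First compute PC:
[[ 20,  37,  11],
 [  5, -35,   5],
 [ 15,  38,   8]]
Now row reduce the product.
R2 ← R2 − (1/4)·R1: [0, -177/4, 9/4]
R3 ← R3 − (3/4)·R1: [0, 41/4, -1/4]
R3 ← R3 + (41/177)·R2: [0, 0, 16/59]
3 nonzero rows, so rank(PC) = 3.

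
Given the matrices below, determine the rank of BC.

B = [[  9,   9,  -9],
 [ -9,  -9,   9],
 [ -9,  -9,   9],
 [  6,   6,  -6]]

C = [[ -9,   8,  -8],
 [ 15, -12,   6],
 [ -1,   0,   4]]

1

First compute BC:
[[ 63, -36, -54],
 [-63,  36,  54],
 [-63,  36,  54],
 [ 42, -24, -36]]
Now row reduce the product.
R2 ← R2 + R1: [0, 0, 0]
R3 ← R3 + R1: [0, 0, 0]
R4 ← R4 − (2/3)·R1: [0, 0, 0]
1 nonzero row, so rank(BC) = 1.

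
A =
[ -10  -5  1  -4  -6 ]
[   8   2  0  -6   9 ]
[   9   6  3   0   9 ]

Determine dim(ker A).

2

Row reduce to echelon form.
R2 ← R2 + (4/5)·R1: [0, -2, 4/5, -46/5, 21/5]
R3 ← R3 + (9/10)·R1: [0, 3/2, 39/10, -18/5, 18/5]
R3 ← R3 + (3/4)·R2: [0, 0, 9/2, -21/2, 27/4]
3 nonzero rows, so rank(A) = 3.
A has 5 columns; by rank–nullity, nullity = 5 − 3 = 2.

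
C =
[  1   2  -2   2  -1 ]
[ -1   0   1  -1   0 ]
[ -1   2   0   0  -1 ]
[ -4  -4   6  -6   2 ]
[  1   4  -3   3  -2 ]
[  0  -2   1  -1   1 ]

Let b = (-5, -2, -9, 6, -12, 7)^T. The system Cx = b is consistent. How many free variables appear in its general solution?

Row reduce the augmented matrix [C | b].
R2 ← R2 + R1: [0, 2, -1, 1, -1, -7]
R3 ← R3 + R1: [0, 4, -2, 2, -2, -14]
R4 ← R4 + (4)·R1: [0, 4, -2, 2, -2, -14]
R5 ← R5 − R1: [0, 2, -1, 1, -1, -7]
R3 ← R3 − (2)·R2: [0, 0, 0, 0, 0, 0]
R4 ← R4 − (2)·R2: [0, 0, 0, 0, 0, 0]
R5 ← R5 − R2: [0, 0, 0, 0, 0, 0]
R6 ← R6 + R2: [0, 0, 0, 0, 0, 0]
The echelon form has 2 nonzero rows, and every pivot lies in the first 5 columns, so rank(C) = rank([C|b]) = 2.
The system is consistent.
Free variables = (unknowns) − (rank) = 5 − 2 = 3.

3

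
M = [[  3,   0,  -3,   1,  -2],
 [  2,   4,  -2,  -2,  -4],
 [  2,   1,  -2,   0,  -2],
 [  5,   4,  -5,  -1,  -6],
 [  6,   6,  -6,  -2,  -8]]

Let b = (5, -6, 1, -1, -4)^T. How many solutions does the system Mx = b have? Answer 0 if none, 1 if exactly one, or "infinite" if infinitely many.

Row reduce the augmented matrix [M | b].
R2 ← R2 − (2/3)·R1: [0, 4, 0, -8/3, -8/3, -28/3]
R3 ← R3 − (2/3)·R1: [0, 1, 0, -2/3, -2/3, -7/3]
R4 ← R4 − (5/3)·R1: [0, 4, 0, -8/3, -8/3, -28/3]
R5 ← R5 − (2)·R1: [0, 6, 0, -4, -4, -14]
R3 ← R3 − (1/4)·R2: [0, 0, 0, 0, 0, 0]
R4 ← R4 − R2: [0, 0, 0, 0, 0, 0]
R5 ← R5 − (3/2)·R2: [0, 0, 0, 0, 0, 0]
The echelon form has 2 nonzero rows, and every pivot lies in the first 5 columns, so rank(M) = rank([M|b]) = 2.
The system is consistent.
rank = 2 < 5 unknowns, so there are infinitely many solutions.

infinite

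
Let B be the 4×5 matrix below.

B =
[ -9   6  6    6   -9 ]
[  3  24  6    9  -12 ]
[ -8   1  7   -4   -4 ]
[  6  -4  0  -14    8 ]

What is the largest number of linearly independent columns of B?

Row reduce to echelon form.
R2 ← R2 + (1/3)·R1: [0, 26, 8, 11, -15]
R3 ← R3 − (8/9)·R1: [0, -13/3, 5/3, -28/3, 4]
R4 ← R4 + (2/3)·R1: [0, 0, 4, -10, 2]
R3 ← R3 + (1/6)·R2: [0, 0, 3, -15/2, 3/2]
R4 ← R4 − (4/3)·R3: [0, 0, 0, 0, 0]
Echelon form has 3 nonzero rows, so rank(B) = 3.
The rank gives the maximum number of linearly independent columns: 3.

3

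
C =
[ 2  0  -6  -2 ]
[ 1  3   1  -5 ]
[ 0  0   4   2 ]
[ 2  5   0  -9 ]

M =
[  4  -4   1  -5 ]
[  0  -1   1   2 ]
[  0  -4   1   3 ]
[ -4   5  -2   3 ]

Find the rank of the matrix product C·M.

First compute CM:
[[ 16,   6,   0, -34],
 [ 24, -36,  15, -11],
 [ -8,  -6,   0,  18],
 [ 44, -58,  25, -27]]
Now row reduce the product.
R2 ← R2 − (3/2)·R1: [0, -45, 15, 40]
R3 ← R3 + (1/2)·R1: [0, -3, 0, 1]
R4 ← R4 − (11/4)·R1: [0, -149/2, 25, 133/2]
R3 ← R3 − (1/15)·R2: [0, 0, -1, -5/3]
R4 ← R4 − (149/90)·R2: [0, 0, 1/6, 5/18]
R4 ← R4 + (1/6)·R3: [0, 0, 0, 0]
3 nonzero rows, so rank(CM) = 3.

3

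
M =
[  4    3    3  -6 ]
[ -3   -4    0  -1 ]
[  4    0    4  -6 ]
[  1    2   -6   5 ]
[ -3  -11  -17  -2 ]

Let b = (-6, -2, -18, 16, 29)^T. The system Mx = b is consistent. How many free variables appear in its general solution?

0

Row reduce the augmented matrix [M | b].
R2 ← R2 + (3/4)·R1: [0, -7/4, 9/4, -11/2, -13/2]
R3 ← R3 − R1: [0, -3, 1, 0, -12]
R4 ← R4 − (1/4)·R1: [0, 5/4, -27/4, 13/2, 35/2]
R5 ← R5 + (3/4)·R1: [0, -35/4, -59/4, -13/2, 49/2]
R3 ← R3 − (12/7)·R2: [0, 0, -20/7, 66/7, -6/7]
R4 ← R4 + (5/7)·R2: [0, 0, -36/7, 18/7, 90/7]
R5 ← R5 − (5)·R2: [0, 0, -26, 21, 57]
R4 ← R4 − (9/5)·R3: [0, 0, 0, -72/5, 72/5]
R5 ← R5 − (91/10)·R3: [0, 0, 0, -324/5, 324/5]
R5 ← R5 − (9/2)·R4: [0, 0, 0, 0, 0]
The echelon form has 4 nonzero rows, and every pivot lies in the first 4 columns, so rank(M) = rank([M|b]) = 4.
The system is consistent.
Free variables = (unknowns) − (rank) = 4 − 4 = 0.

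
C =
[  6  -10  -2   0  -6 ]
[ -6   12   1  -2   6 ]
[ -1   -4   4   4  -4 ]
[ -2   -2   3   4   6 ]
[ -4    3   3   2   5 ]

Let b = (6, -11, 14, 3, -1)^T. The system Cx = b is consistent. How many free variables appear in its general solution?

0

Row reduce the augmented matrix [C | b].
R2 ← R2 + R1: [0, 2, -1, -2, 0, -5]
R3 ← R3 + (1/6)·R1: [0, -17/3, 11/3, 4, -5, 15]
R4 ← R4 + (1/3)·R1: [0, -16/3, 7/3, 4, 4, 5]
R5 ← R5 + (2/3)·R1: [0, -11/3, 5/3, 2, 1, 3]
R3 ← R3 + (17/6)·R2: [0, 0, 5/6, -5/3, -5, 5/6]
R4 ← R4 + (8/3)·R2: [0, 0, -1/3, -4/3, 4, -25/3]
R5 ← R5 + (11/6)·R2: [0, 0, -1/6, -5/3, 1, -37/6]
R4 ← R4 + (2/5)·R3: [0, 0, 0, -2, 2, -8]
R5 ← R5 + (1/5)·R3: [0, 0, 0, -2, 0, -6]
R5 ← R5 − R4: [0, 0, 0, 0, -2, 2]
The echelon form has 5 nonzero rows, and every pivot lies in the first 5 columns, so rank(C) = rank([C|b]) = 5.
The system is consistent.
Free variables = (unknowns) − (rank) = 5 − 5 = 0.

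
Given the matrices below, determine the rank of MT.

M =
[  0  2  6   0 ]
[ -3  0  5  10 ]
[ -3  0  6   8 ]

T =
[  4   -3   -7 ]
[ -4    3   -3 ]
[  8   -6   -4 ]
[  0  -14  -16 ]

First compute MT:
[[ 40, -30, -30],
 [ 28, -161, -159],
 [ 36, -139, -131]]
Now row reduce the product.
R2 ← R2 − (7/10)·R1: [0, -140, -138]
R3 ← R3 − (9/10)·R1: [0, -112, -104]
R3 ← R3 − (4/5)·R2: [0, 0, 32/5]
3 nonzero rows, so rank(MT) = 3.

3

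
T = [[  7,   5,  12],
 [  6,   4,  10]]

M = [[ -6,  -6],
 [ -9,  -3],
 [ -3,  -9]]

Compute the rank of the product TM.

2

First compute TM:
[[-123, -165],
 [-102, -138]]
Now row reduce the product.
R2 ← R2 − (34/41)·R1: [0, -48/41]
2 nonzero rows, so rank(TM) = 2.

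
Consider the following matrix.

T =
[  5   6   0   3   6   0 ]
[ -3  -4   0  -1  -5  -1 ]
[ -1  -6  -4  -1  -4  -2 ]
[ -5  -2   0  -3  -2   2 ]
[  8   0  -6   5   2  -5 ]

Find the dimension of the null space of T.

Row reduce to echelon form.
R2 ← R2 + (3/5)·R1: [0, -2/5, 0, 4/5, -7/5, -1]
R3 ← R3 + (1/5)·R1: [0, -24/5, -4, -2/5, -14/5, -2]
R4 ← R4 + R1: [0, 4, 0, 0, 4, 2]
R5 ← R5 − (8/5)·R1: [0, -48/5, -6, 1/5, -38/5, -5]
R3 ← R3 − (12)·R2: [0, 0, -4, -10, 14, 10]
R4 ← R4 + (10)·R2: [0, 0, 0, 8, -10, -8]
R5 ← R5 − (24)·R2: [0, 0, -6, -19, 26, 19]
R5 ← R5 − (3/2)·R3: [0, 0, 0, -4, 5, 4]
R5 ← R5 + (1/2)·R4: [0, 0, 0, 0, 0, 0]
4 nonzero rows, so rank(T) = 4.
T has 6 columns; by rank–nullity, nullity = 6 − 4 = 2.

2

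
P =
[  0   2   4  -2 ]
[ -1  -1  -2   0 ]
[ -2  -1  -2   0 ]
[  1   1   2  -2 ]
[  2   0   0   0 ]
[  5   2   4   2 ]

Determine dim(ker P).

1

Row reduce to echelon form.
Swap R1 ↔ R2
R3 ← R3 − (2)·R1: [0, 1, 2, 0]
R4 ← R4 + R1: [0, 0, 0, -2]
R5 ← R5 + (2)·R1: [0, -2, -4, 0]
R6 ← R6 + (5)·R1: [0, -3, -6, 2]
R3 ← R3 − (1/2)·R2: [0, 0, 0, 1]
R5 ← R5 + R2: [0, 0, 0, -2]
R6 ← R6 + (3/2)·R2: [0, 0, 0, -1]
R4 ← R4 + (2)·R3: [0, 0, 0, 0]
R5 ← R5 + (2)·R3: [0, 0, 0, 0]
R6 ← R6 + R3: [0, 0, 0, 0]
3 nonzero rows, so rank(P) = 3.
P has 4 columns; by rank–nullity, nullity = 4 − 3 = 1.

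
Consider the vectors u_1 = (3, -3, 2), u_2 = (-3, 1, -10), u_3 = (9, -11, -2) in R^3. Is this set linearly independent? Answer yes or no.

no

Form the matrix with these vectors as rows and row reduce.
R2 ← R2 + R1: [0, -2, -8]
R3 ← R3 − (3)·R1: [0, -2, -8]
R3 ← R3 − R2: [0, 0, 0]
2 nonzero rows, so the 3 vectors span a space of dimension 2.
Since 2 < 3, the vectors are linearly dependent.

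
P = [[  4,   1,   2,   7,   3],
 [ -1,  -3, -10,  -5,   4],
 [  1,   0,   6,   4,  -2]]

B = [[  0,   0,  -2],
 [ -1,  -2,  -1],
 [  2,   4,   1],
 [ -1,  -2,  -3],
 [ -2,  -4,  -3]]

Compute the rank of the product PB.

2

First compute PB:
[[-10, -20, -37],
 [-20, -40,  -2],
 [ 12,  24,  -2]]
Now row reduce the product.
R2 ← R2 − (2)·R1: [0, 0, 72]
R3 ← R3 + (6/5)·R1: [0, 0, -232/5]
R3 ← R3 + (29/45)·R2: [0, 0, 0]
2 nonzero rows, so rank(PB) = 2.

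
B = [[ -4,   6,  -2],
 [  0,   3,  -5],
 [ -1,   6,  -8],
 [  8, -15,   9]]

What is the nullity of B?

1

Row reduce to echelon form.
R3 ← R3 − (1/4)·R1: [0, 9/2, -15/2]
R4 ← R4 + (2)·R1: [0, -3, 5]
R3 ← R3 − (3/2)·R2: [0, 0, 0]
R4 ← R4 + R2: [0, 0, 0]
2 nonzero rows, so rank(B) = 2.
B has 3 columns; by rank–nullity, nullity = 3 − 2 = 1.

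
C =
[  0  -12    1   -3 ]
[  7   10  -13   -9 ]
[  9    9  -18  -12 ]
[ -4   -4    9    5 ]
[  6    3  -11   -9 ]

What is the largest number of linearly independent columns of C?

3

Row reduce to echelon form.
Swap R1 ↔ R2
R3 ← R3 − (9/7)·R1: [0, -27/7, -9/7, -3/7]
R4 ← R4 + (4/7)·R1: [0, 12/7, 11/7, -1/7]
R5 ← R5 − (6/7)·R1: [0, -39/7, 1/7, -9/7]
R3 ← R3 − (9/28)·R2: [0, 0, -45/28, 15/28]
R4 ← R4 + (1/7)·R2: [0, 0, 12/7, -4/7]
R5 ← R5 − (13/28)·R2: [0, 0, -9/28, 3/28]
R4 ← R4 + (16/15)·R3: [0, 0, 0, 0]
R5 ← R5 − (1/5)·R3: [0, 0, 0, 0]
Echelon form has 3 nonzero rows, so rank(C) = 3.
The rank gives the maximum number of linearly independent columns: 3.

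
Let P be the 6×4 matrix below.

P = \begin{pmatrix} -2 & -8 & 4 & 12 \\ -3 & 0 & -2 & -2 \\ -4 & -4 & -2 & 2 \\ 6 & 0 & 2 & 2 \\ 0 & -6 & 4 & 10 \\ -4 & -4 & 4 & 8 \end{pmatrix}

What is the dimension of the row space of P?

Row reduce to echelon form.
R2 ← R2 − (3/2)·R1: [0, 12, -8, -20]
R3 ← R3 − (2)·R1: [0, 12, -10, -22]
R4 ← R4 + (3)·R1: [0, -24, 14, 38]
R6 ← R6 − (2)·R1: [0, 12, -4, -16]
R3 ← R3 − R2: [0, 0, -2, -2]
R4 ← R4 + (2)·R2: [0, 0, -2, -2]
R5 ← R5 + (1/2)·R2: [0, 0, 0, 0]
R6 ← R6 − R2: [0, 0, 4, 4]
R4 ← R4 − R3: [0, 0, 0, 0]
R6 ← R6 + (2)·R3: [0, 0, 0, 0]
Echelon form has 3 nonzero rows, so rank(P) = 3.
The row space has dimension equal to the rank: 3.

3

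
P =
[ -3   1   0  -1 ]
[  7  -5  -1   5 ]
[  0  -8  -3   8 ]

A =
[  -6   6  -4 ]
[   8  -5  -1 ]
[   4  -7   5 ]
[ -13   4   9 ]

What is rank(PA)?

First compute PA:
[[ 39, -27,   2],
 [-151,  94,  17],
 [-180,  93,  65]]
Now row reduce the product.
R2 ← R2 + (151/39)·R1: [0, -137/13, 965/39]
R3 ← R3 + (60/13)·R1: [0, -411/13, 965/13]
R3 ← R3 − (3)·R2: [0, 0, 0]
2 nonzero rows, so rank(PA) = 2.

2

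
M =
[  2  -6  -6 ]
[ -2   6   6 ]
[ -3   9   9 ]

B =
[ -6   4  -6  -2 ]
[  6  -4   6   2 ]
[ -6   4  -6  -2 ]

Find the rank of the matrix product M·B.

1

First compute MB:
[[-12,   8, -12,  -4],
 [ 12,  -8,  12,   4],
 [ 18, -12,  18,   6]]
Now row reduce the product.
R2 ← R2 + R1: [0, 0, 0, 0]
R3 ← R3 + (3/2)·R1: [0, 0, 0, 0]
1 nonzero row, so rank(MB) = 1.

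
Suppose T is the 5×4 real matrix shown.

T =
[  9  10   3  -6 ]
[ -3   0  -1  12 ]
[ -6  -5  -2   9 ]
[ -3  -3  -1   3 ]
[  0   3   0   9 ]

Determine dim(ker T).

Row reduce to echelon form.
R2 ← R2 + (1/3)·R1: [0, 10/3, 0, 10]
R3 ← R3 + (2/3)·R1: [0, 5/3, 0, 5]
R4 ← R4 + (1/3)·R1: [0, 1/3, 0, 1]
R3 ← R3 − (1/2)·R2: [0, 0, 0, 0]
R4 ← R4 − (1/10)·R2: [0, 0, 0, 0]
R5 ← R5 − (9/10)·R2: [0, 0, 0, 0]
2 nonzero rows, so rank(T) = 2.
T has 4 columns; by rank–nullity, nullity = 4 − 2 = 2.

2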